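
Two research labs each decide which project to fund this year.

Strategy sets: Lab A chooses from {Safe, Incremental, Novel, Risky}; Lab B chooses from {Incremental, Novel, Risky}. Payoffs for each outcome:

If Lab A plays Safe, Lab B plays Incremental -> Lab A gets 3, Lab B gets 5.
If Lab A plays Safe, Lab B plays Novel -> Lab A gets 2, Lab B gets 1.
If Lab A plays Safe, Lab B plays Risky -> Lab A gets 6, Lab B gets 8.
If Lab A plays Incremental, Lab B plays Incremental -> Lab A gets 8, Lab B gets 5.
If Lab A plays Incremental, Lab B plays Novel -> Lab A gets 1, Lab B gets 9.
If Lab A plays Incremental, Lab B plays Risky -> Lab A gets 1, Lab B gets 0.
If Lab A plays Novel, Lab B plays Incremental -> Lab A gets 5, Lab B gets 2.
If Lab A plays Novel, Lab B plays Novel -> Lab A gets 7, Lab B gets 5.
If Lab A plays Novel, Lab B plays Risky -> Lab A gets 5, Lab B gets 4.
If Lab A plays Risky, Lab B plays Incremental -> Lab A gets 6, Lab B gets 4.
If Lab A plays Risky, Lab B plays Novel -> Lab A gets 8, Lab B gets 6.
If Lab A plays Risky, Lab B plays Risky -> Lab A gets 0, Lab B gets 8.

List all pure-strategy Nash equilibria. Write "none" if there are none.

The unique pure-strategy Nash equilibrium is (Safe, Risky).

Mark each player's best response to every combination of opponents' strategies; a profile where every player is best-responding is a pure Nash equilibrium.
Lab A against Incremental: payoffs 3, 8, 5, 6 → best response Incremental.
Lab A against Novel: payoffs 2, 1, 7, 8 → best response Risky.
Lab A against Risky: payoffs 6, 1, 5, 0 → best response Safe.
Lab B against Safe: payoffs 5, 1, 8 → best response Risky.
Lab B against Incremental: payoffs 5, 9, 0 → best response Novel.
Lab B against Novel: payoffs 2, 5, 4 → best response Novel.
Lab B against Risky: payoffs 4, 6, 8 → best response Risky.
Mutual best responses: (Safe, Risky).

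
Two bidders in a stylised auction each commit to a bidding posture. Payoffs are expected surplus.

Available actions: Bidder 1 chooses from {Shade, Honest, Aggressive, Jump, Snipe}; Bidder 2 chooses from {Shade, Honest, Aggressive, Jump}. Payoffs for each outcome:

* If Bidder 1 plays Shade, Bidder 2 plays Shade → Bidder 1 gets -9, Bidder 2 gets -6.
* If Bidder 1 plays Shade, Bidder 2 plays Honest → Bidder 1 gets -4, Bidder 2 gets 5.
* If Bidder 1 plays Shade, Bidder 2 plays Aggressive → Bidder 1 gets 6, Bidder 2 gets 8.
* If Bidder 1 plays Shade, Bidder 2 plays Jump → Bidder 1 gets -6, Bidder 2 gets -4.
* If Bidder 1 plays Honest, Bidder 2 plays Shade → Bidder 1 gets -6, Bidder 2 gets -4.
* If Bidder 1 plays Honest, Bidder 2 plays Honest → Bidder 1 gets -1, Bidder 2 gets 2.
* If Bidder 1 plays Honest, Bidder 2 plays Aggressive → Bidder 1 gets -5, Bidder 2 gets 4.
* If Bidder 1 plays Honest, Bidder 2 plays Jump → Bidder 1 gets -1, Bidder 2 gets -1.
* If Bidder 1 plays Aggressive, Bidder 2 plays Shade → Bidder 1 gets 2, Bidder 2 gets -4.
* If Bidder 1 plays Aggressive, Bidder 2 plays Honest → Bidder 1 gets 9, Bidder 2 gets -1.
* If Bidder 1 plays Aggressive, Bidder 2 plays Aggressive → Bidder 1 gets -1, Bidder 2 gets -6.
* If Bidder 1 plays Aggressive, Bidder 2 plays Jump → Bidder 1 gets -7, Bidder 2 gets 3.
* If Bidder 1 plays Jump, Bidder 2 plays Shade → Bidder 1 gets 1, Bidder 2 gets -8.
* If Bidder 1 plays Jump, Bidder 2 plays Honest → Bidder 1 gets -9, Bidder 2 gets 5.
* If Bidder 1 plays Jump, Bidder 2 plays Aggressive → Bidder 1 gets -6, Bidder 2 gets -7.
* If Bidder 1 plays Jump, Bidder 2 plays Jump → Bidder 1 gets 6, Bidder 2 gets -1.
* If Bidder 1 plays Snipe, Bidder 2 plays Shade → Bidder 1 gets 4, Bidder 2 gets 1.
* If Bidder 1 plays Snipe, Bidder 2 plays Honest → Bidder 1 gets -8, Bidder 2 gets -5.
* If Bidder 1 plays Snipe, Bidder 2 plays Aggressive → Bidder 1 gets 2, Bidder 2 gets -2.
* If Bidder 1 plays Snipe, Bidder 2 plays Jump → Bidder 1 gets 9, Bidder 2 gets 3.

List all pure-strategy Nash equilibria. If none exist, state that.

The pure Nash equilibria are (Shade, Aggressive), (Snipe, Jump).

Bidder 1 against Shade: payoffs -9, -6, 2, 1, 4 → best response Snipe.
Bidder 1 against Honest: payoffs -4, -1, 9, -9, -8 → best response Aggressive.
Bidder 1 against Aggressive: payoffs 6, -5, -1, -6, 2 → best response Shade.
Bidder 1 against Jump: payoffs -6, -1, -7, 6, 9 → best response Snipe.
Bidder 2 against Shade: payoffs -6, 5, 8, -4 → best response Aggressive.
Bidder 2 against Honest: payoffs -4, 2, 4, -1 → best response Aggressive.
Bidder 2 against Aggressive: payoffs -4, -1, -6, 3 → best response Jump.
Bidder 2 against Jump: payoffs -8, 5, -7, -1 → best response Honest.
Bidder 2 against Snipe: payoffs 1, -5, -2, 3 → best response Jump.
Mutual best responses: (Shade, Aggressive); (Snipe, Jump).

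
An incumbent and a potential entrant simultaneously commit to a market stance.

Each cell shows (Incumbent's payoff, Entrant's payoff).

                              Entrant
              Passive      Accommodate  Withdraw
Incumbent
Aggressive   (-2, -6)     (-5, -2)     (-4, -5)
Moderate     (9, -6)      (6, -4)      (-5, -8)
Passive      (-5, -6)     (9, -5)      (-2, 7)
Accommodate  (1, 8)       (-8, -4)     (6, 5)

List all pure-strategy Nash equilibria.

(Aggressive, Passive): Incumbent can switch to Moderate (-2 → 9). Not NE.
(Aggressive, Accommodate): Incumbent can switch to Moderate (-5 → 6). Not NE.
(Aggressive, Withdraw): Incumbent can switch to Passive (-4 → -2). Not NE.
(Moderate, Passive): Entrant can switch to Accommodate (-6 → -4). Not NE.
(Moderate, Accommodate): Incumbent can switch to Passive (6 → 9). Not NE.
(Moderate, Withdraw): Incumbent can switch to Aggressive (-5 → -4). Not NE.
(The remaining 6 profiles each have a profitable deviation by the same check.)

This game has no pure Nash equilibrium.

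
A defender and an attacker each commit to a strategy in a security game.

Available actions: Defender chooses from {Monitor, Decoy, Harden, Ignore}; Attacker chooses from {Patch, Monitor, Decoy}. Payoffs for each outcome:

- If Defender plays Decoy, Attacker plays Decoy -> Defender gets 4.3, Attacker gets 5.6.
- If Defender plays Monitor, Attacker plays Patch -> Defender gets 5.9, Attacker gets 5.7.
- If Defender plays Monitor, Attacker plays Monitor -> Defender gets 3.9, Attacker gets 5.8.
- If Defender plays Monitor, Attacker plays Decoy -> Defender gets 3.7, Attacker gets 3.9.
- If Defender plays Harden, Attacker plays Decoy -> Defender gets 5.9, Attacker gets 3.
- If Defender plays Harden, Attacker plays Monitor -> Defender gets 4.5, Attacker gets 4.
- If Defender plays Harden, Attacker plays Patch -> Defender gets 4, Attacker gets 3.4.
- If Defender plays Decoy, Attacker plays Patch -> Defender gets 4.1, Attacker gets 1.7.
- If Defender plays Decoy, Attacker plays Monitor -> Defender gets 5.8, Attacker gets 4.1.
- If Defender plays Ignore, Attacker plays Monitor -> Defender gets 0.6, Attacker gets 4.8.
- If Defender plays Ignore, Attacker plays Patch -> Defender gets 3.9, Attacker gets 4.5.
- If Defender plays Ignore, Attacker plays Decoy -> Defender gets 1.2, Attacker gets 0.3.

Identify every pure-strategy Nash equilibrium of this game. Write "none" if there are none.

There is no pure-strategy Nash equilibrium.

For each player, find the best response to each opponent profile; mutual best responses are the pure NE.
Defender against Patch: payoffs 5.9, 4.1, 4, 3.9 → best response Monitor.
Defender against Monitor: payoffs 3.9, 5.8, 4.5, 0.6 → best response Decoy.
Defender against Decoy: payoffs 3.7, 4.3, 5.9, 1.2 → best response Harden.
Attacker against Monitor: payoffs 5.7, 5.8, 3.9 → best response Monitor.
Attacker against Decoy: payoffs 1.7, 4.1, 5.6 → best response Decoy.
Attacker against Harden: payoffs 3.4, 4, 3 → best response Monitor.
Attacker against Ignore: payoffs 4.5, 4.8, 0.3 → best response Monitor.
No profile is a mutual best response for all players.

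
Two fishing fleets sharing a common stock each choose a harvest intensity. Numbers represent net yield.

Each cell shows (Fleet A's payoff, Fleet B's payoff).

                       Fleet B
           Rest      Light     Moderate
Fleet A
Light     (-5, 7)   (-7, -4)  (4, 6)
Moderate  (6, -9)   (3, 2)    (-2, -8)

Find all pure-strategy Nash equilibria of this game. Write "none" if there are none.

The unique pure-strategy Nash equilibrium is (Moderate, Light).

For each strategy profile, look for a profitable unilateral deviation.
(Light, Rest): Fleet A can switch to Moderate (-5 → 6). Not NE.
(Light, Light): Fleet A can switch to Moderate (-7 → 3). Not NE.
(Light, Moderate): Fleet B can switch to Rest (6 → 7). Not NE.
(Moderate, Rest): Fleet B can switch to Light (-9 → 2). Not NE.
(Moderate, Light): Fleet A gets 3, best alternative -7; Fleet B gets 2, best alternative -8. No profitable deviation — NE.
(Moderate, Moderate): Fleet A can switch to Light (-2 → 4). Not NE.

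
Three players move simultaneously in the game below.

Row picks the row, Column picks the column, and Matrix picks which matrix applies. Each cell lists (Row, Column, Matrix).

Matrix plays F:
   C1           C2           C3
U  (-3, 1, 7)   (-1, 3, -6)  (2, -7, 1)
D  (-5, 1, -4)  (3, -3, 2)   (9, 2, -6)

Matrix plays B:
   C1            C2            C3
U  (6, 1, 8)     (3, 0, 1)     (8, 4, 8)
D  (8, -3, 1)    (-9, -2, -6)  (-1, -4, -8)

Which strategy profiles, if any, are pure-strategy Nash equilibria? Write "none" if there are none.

(U, C3, B) and (D, C3, F)

Row against (C1, F): payoffs -3, -5 → best response U.
Row against (C1, B): payoffs 6, 8 → best response D.
Row against (C2, F): payoffs -1, 3 → best response D.
Row against (C2, B): payoffs 3, -9 → best response U.
Row against (C3, F): payoffs 2, 9 → best response D.
Row against (C3, B): payoffs 8, -1 → best response U.
Column against (U, F): payoffs 1, 3, -7 → best response C2.
Column against (U, B): payoffs 1, 0, 4 → best response C3.
Column against (D, F): payoffs 1, -3, 2 → best response C3.
Column against (D, B): payoffs -3, -2, -4 → best response C2.
Matrix against (U, C1): payoffs 7, 8 → best response B.
Matrix against (U, C2): payoffs -6, 1 → best response B.
Matrix against (U, C3): payoffs 1, 8 → best response B.
Matrix against (D, C1): payoffs -4, 1 → best response B.
Matrix against (D, C2): payoffs 2, -6 → best response F.
Matrix against (D, C3): payoffs -6, -8 → best response F.
Mutual best responses: (U, C3, B); (D, C3, F).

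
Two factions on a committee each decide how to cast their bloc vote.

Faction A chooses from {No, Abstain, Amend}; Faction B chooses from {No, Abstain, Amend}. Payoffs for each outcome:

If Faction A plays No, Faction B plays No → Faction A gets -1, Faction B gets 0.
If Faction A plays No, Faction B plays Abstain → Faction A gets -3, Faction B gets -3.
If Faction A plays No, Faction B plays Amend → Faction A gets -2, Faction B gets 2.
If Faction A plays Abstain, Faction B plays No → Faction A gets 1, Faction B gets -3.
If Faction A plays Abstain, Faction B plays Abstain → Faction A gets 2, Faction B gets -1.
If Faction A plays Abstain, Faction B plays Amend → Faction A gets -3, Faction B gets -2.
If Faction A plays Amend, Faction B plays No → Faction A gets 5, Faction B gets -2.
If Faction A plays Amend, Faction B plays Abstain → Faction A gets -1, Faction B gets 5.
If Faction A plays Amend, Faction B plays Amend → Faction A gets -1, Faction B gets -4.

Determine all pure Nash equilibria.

For each strategy profile, look for a profitable unilateral deviation.
(No, No): Faction A can switch to Abstain (-1 → 1). Not NE.
(No, Abstain): Faction A can switch to Abstain (-3 → 2). Not NE.
(No, Amend): Faction A can switch to Amend (-2 → -1). Not NE.
(Abstain, No): Faction A can switch to Amend (1 → 5). Not NE.
(Abstain, Abstain): Faction A gets 2, best alternative -1; Faction B gets -1, best alternative -2. No profitable deviation — NE.
(Abstain, Amend): Faction A can switch to No (-3 → -2). Not NE.
(Amend, No): Faction B can switch to Abstain (-2 → 5). Not NE.
(Amend, Abstain): Faction A can switch to Abstain (-1 → 2). Not NE.
(Amend, Amend): Faction B can switch to No (-4 → -2). Not NE.

Pure NE: (Abstain, Abstain)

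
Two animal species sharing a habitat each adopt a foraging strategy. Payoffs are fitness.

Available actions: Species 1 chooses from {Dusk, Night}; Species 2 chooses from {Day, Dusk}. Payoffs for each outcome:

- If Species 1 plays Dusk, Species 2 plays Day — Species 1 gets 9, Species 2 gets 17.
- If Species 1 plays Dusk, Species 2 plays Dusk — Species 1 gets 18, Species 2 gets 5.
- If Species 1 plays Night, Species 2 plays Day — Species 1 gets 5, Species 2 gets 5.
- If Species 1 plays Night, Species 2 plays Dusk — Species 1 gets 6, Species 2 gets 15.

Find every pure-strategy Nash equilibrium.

For each strategy profile, look for a profitable unilateral deviation.
(Dusk, Day): Species 1 gets 9, best alternative 5; Species 2 gets 17, best alternative 5. No profitable deviation — NE.
(Dusk, Dusk): Species 2 can switch to Day (5 → 17). Not NE.
(Night, Day): Species 1 can switch to Dusk (5 → 9). Not NE.
(Night, Dusk): Species 1 can switch to Dusk (6 → 18). Not NE.

Pure NE: (Dusk, Day)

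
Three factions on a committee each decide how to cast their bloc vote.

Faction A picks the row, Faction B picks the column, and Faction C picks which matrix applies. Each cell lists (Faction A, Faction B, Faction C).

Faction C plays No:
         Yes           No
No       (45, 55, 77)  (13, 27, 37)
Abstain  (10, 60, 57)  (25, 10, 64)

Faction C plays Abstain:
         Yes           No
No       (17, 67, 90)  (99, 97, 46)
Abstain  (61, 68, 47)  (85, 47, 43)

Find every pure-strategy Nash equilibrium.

Pure NE: (No, No, Abstain)

(No, Yes, No): Faction C can switch to Abstain (77 → 90). Not NE.
(No, Yes, Abstain): Faction A can switch to Abstain (17 → 61). Not NE.
(No, No, No): Faction A can switch to Abstain (13 → 25). Not NE.
(No, No, Abstain): Faction A gets 99, best alternative 85; Faction B gets 97, best alternative 67; Faction C gets 46, best alternative 37. No profitable deviation — NE.
(Abstain, Yes, No): Faction A can switch to No (10 → 45). Not NE.
(Abstain, Yes, Abstain): Faction C can switch to No (47 → 57). Not NE.
(Abstain, No, No): Faction B can switch to Yes (10 → 60). Not NE.
(Abstain, No, Abstain): Faction A can switch to No (85 → 99). Not NE.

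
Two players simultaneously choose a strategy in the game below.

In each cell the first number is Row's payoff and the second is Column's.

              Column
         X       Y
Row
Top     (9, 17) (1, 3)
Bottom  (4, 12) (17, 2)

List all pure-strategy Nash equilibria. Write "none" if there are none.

For each player, find the best response to each opponent profile; mutual best responses are the pure NE.
Row against X: payoffs 9, 4 → best response Top.
Row against Y: payoffs 1, 17 → best response Bottom.
Column against Top: payoffs 17, 3 → best response X.
Column against Bottom: payoffs 12, 2 → best response X.
Mutual best responses: (Top, X).

(Top, X)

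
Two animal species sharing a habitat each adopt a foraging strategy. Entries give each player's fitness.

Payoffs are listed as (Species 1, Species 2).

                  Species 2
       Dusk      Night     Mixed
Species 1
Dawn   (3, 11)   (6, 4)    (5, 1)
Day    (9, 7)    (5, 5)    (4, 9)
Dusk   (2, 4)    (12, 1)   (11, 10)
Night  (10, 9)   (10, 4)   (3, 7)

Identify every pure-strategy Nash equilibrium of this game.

Pure-strategy Nash equilibria: (Dusk, Mixed) and (Night, Dusk)

Species 1 against Dusk: payoffs 3, 9, 2, 10 → best response Night.
Species 1 against Night: payoffs 6, 5, 12, 10 → best response Dusk.
Species 1 against Mixed: payoffs 5, 4, 11, 3 → best response Dusk.
Species 2 against Dawn: payoffs 11, 4, 1 → best response Dusk.
Species 2 against Day: payoffs 7, 5, 9 → best response Mixed.
Species 2 against Dusk: payoffs 4, 1, 10 → best response Mixed.
Species 2 against Night: payoffs 9, 4, 7 → best response Dusk.
Mutual best responses: (Dusk, Mixed); (Night, Dusk).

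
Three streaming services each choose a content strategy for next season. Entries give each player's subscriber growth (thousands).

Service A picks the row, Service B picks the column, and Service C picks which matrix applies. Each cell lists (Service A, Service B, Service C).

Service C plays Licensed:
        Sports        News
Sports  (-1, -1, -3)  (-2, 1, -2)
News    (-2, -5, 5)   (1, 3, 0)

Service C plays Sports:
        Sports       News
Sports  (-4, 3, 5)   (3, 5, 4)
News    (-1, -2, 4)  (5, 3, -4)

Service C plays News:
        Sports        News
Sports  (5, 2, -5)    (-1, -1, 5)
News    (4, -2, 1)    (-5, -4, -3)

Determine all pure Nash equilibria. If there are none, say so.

(Sports, Sports, Licensed): Service B can switch to News (-1 → 1). Not NE.
(Sports, Sports, Sports): Service A can switch to News (-4 → -1). Not NE.
(Sports, Sports, News): Service C can switch to Licensed (-5 → -3). Not NE.
(Sports, News, Licensed): Service A can switch to News (-2 → 1). Not NE.
(Sports, News, Sports): Service A can switch to News (3 → 5). Not NE.
(Sports, News, News): Service B can switch to Sports (-1 → 2). Not NE.
(News, Sports, Licensed): Service A can switch to Sports (-2 → -1). Not NE.
(News, Sports, Sports): Service B can switch to News (-2 → 3). Not NE.
(News, Sports, News): Service A can switch to Sports (4 → 5). Not NE.
(News, News, Licensed): Service A gets 1, best alternative -2; Service B gets 3, best alternative -5; Service C gets 0, best alternative -3. No profitable deviation — NE.
(News, News, Sports): Service C can switch to Licensed (-4 → 0). Not NE.
(The remaining 1 profile has a profitable deviation by the same check.)

The unique pure-strategy Nash equilibrium is (News, News, Licensed).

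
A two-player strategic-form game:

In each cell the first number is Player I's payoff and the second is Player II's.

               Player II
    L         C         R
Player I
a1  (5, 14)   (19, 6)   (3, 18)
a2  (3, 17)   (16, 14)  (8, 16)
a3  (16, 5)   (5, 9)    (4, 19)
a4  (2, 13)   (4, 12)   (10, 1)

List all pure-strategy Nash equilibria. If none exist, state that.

(a1, L): Player I can switch to a3 (5 → 16). Not NE.
(a1, C): Player II can switch to L (6 → 14). Not NE.
(a1, R): Player I can switch to a2 (3 → 8). Not NE.
(a2, L): Player I can switch to a1 (3 → 5). Not NE.
(a2, C): Player I can switch to a1 (16 → 19). Not NE.
(a2, R): Player I can switch to a4 (8 → 10). Not NE.
(a3, L): Player II can switch to C (5 → 9). Not NE.
(a3, C): Player I can switch to a1 (5 → 19). Not NE.
(The remaining 4 profiles each have a profitable deviation by the same check.)

There is no pure-strategy Nash equilibrium.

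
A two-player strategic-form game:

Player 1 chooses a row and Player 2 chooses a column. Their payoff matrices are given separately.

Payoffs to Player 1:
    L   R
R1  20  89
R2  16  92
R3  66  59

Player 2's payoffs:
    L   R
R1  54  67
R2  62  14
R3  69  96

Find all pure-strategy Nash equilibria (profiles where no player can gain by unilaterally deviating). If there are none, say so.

(R1, L): Player 1 can switch to R3 (20 → 66). Not NE.
(R1, R): Player 1 can switch to R2 (89 → 92). Not NE.
(R2, L): Player 1 can switch to R1 (16 → 20). Not NE.
(R2, R): Player 2 can switch to L (14 → 62). Not NE.
(R3, L): Player 2 can switch to R (69 → 96). Not NE.
(R3, R): Player 1 can switch to R1 (59 → 89). Not NE.

No pure-strategy Nash equilibrium.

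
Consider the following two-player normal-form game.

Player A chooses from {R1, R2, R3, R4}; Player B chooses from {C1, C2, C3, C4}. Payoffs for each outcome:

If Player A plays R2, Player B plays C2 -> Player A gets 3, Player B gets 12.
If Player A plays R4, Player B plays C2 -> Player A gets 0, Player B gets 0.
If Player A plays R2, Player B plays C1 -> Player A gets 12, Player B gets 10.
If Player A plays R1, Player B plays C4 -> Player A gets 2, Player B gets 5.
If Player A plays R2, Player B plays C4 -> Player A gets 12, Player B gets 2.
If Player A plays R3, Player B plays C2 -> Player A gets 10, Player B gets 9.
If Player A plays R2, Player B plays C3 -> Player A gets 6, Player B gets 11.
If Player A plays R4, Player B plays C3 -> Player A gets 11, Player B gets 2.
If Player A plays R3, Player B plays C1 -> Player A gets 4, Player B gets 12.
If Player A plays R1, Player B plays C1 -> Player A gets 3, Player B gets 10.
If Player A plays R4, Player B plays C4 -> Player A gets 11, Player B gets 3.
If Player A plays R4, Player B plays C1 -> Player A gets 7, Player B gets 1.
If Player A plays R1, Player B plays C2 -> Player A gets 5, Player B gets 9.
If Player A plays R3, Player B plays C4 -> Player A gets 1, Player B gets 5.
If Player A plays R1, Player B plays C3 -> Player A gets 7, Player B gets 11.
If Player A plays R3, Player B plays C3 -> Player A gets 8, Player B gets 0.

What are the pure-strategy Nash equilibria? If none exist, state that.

There is no pure-strategy Nash equilibrium.

For each strategy profile, look for a profitable unilateral deviation.
(R1, C1): Player A can switch to R2 (3 → 12). Not NE.
(R1, C2): Player A can switch to R3 (5 → 10). Not NE.
(R1, C3): Player A can switch to R3 (7 → 8). Not NE.
(R1, C4): Player A can switch to R2 (2 → 12). Not NE.
(R2, C1): Player B can switch to C2 (10 → 12). Not NE.
(R2, C2): Player A can switch to R1 (3 → 5). Not NE.
(R2, C3): Player A can switch to R1 (6 → 7). Not NE.
(R2, C4): Player B can switch to C1 (2 → 10). Not NE.
(R3, C1): Player A can switch to R2 (4 → 12). Not NE.
(R3, C2): Player B can switch to C1 (9 → 12). Not NE.
(The remaining 6 profiles each have a profitable deviation by the same check.)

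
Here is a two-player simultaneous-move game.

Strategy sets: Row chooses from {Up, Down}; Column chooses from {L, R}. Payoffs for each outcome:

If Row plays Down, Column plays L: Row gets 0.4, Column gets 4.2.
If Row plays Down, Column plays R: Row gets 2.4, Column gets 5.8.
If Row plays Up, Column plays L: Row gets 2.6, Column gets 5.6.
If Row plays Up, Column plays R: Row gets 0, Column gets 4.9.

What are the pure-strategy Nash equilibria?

(Up, L) and (Down, R)

Row against L: payoffs 2.6, 0.4 → best response Up.
Row against R: payoffs 0, 2.4 → best response Down.
Column against Up: payoffs 5.6, 4.9 → best response L.
Column against Down: payoffs 4.2, 5.8 → best response R.
Mutual best responses: (Up, L); (Down, R).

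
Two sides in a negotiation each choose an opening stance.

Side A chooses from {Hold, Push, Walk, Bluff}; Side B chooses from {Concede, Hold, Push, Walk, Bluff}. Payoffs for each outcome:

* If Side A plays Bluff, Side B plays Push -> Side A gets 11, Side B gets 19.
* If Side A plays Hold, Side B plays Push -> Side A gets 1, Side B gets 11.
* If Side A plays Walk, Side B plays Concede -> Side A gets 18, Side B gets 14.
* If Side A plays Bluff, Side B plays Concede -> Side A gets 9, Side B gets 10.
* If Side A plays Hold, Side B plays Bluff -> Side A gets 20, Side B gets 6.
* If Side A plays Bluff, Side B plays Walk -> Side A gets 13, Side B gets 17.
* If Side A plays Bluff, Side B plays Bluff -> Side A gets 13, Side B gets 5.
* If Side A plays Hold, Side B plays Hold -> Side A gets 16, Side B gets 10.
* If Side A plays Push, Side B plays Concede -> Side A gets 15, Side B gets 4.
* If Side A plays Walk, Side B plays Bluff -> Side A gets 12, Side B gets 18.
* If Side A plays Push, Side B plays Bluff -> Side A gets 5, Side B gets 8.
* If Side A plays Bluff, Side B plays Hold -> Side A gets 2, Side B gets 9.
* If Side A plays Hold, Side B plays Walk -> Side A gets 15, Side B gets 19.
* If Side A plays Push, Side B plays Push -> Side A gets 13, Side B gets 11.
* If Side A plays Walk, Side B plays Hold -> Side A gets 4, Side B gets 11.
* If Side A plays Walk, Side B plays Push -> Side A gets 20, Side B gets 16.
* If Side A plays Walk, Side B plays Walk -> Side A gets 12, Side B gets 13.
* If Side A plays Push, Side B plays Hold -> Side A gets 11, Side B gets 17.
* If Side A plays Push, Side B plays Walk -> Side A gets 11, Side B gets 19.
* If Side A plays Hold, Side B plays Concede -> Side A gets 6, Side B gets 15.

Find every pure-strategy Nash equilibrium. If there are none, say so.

(Hold, Concede): Side A can switch to Push (6 → 15). Not NE.
(Hold, Hold): Side B can switch to Concede (10 → 15). Not NE.
(Hold, Push): Side A can switch to Push (1 → 13). Not NE.
(Hold, Walk): Side A gets 15, best alternative 13; Side B gets 19, best alternative 15. No profitable deviation — NE.
(Hold, Bluff): Side B can switch to Concede (6 → 15). Not NE.
(Push, Concede): Side A can switch to Walk (15 → 18). Not NE.
(Push, Hold): Side A can switch to Hold (11 → 16). Not NE.
(Push, Push): Side A can switch to Walk (13 → 20). Not NE.
(Push, Walk): Side A can switch to Hold (11 → 15). Not NE.
(Push, Bluff): Side A can switch to Hold (5 → 20). Not NE.
(Walk, Concede): Side B can switch to Push (14 → 16). Not NE.
(Walk, Hold): Side A can switch to Hold (4 → 16). Not NE.
(Walk, Push): Side B can switch to Bluff (16 → 18). Not NE.
(The remaining 7 profiles each have a profitable deviation by the same check.)

Pure NE: (Hold, Walk)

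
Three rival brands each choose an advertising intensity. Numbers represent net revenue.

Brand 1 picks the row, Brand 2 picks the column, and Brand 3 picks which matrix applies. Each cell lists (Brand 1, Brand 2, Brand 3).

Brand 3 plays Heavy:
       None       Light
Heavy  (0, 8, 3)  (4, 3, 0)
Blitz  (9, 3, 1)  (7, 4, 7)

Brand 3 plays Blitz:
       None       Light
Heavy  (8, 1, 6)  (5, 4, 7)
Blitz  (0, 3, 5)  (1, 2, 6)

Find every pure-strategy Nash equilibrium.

Brand 1 against (None, Heavy): payoffs 0, 9 → best response Blitz.
Brand 1 against (None, Blitz): payoffs 8, 0 → best response Heavy.
Brand 1 against (Light, Heavy): payoffs 4, 7 → best response Blitz.
Brand 1 against (Light, Blitz): payoffs 5, 1 → best response Heavy.
Brand 2 against (Heavy, Heavy): payoffs 8, 3 → best response None.
Brand 2 against (Heavy, Blitz): payoffs 1, 4 → best response Light.
Brand 2 against (Blitz, Heavy): payoffs 3, 4 → best response Light.
Brand 2 against (Blitz, Blitz): payoffs 3, 2 → best response None.
Brand 3 against (Heavy, None): payoffs 3, 6 → best response Blitz.
Brand 3 against (Heavy, Light): payoffs 0, 7 → best response Blitz.
Brand 3 against (Blitz, None): payoffs 1, 5 → best response Blitz.
Brand 3 against (Blitz, Light): payoffs 7, 6 → best response Heavy.
Mutual best responses: (Heavy, Light, Blitz); (Blitz, Light, Heavy).

Pure-strategy Nash equilibria: (Heavy, Light, Blitz) and (Blitz, Light, Heavy)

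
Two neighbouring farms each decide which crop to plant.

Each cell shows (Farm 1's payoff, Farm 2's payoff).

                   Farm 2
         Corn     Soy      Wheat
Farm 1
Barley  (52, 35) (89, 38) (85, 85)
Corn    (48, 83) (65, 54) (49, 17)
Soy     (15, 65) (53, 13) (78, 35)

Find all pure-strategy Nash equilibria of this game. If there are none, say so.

For each player, find the best response to each opponent profile; mutual best responses are the pure NE.
Farm 1 against Corn: payoffs 52, 48, 15 → best response Barley.
Farm 1 against Soy: payoffs 89, 65, 53 → best response Barley.
Farm 1 against Wheat: payoffs 85, 49, 78 → best response Barley.
Farm 2 against Barley: payoffs 35, 38, 85 → best response Wheat.
Farm 2 against Corn: payoffs 83, 54, 17 → best response Corn.
Farm 2 against Soy: payoffs 65, 13, 35 → best response Corn.
Mutual best responses: (Barley, Wheat).

(Barley, Wheat)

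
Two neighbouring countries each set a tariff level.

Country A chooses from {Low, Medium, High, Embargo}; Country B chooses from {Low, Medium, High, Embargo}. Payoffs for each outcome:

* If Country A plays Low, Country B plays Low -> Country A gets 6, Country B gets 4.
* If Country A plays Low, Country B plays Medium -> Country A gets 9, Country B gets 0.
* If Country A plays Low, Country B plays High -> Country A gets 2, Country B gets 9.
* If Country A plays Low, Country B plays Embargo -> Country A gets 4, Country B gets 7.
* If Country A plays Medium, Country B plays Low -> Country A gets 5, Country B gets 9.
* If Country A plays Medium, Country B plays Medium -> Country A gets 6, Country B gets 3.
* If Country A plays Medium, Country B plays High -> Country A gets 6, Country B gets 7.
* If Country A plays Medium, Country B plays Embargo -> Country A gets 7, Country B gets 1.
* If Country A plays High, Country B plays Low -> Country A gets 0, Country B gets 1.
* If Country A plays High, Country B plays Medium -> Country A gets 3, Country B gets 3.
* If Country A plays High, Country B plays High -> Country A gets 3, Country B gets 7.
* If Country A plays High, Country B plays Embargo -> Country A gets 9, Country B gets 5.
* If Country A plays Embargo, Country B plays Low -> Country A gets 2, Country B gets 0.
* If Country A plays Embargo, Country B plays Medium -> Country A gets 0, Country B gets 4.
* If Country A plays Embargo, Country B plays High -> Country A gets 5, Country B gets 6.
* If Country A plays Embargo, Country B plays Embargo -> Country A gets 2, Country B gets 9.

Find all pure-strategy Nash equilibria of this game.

none

Mark each player's best response to every combination of opponents' strategies; a profile where every player is best-responding is a pure Nash equilibrium.
Country A against Low: payoffs 6, 5, 0, 2 → best response Low.
Country A against Medium: payoffs 9, 6, 3, 0 → best response Low.
Country A against High: payoffs 2, 6, 3, 5 → best response Medium.
Country A against Embargo: payoffs 4, 7, 9, 2 → best response High.
Country B against Low: payoffs 4, 0, 9, 7 → best response High.
Country B against Medium: payoffs 9, 3, 7, 1 → best response Low.
Country B against High: payoffs 1, 3, 7, 5 → best response High.
Country B against Embargo: payoffs 0, 4, 6, 9 → best response Embargo.
No profile is a mutual best response for all players.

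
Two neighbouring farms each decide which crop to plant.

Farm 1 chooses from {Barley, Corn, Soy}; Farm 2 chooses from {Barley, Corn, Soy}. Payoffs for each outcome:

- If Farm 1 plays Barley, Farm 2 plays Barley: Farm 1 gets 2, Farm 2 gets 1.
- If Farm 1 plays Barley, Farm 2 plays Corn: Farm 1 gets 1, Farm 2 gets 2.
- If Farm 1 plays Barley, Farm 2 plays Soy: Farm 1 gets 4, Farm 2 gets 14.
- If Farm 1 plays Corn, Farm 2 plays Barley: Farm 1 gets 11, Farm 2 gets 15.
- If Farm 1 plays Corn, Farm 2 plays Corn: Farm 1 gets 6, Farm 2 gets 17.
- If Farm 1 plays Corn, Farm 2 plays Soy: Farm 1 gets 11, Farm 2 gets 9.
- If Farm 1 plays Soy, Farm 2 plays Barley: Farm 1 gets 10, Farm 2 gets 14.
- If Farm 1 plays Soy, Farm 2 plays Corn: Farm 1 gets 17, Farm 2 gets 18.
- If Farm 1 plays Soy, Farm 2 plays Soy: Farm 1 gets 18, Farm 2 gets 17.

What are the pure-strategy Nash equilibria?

For each strategy profile, look for a profitable unilateral deviation.
(Barley, Barley): Farm 1 can switch to Corn (2 → 11). Not NE.
(Barley, Corn): Farm 1 can switch to Corn (1 → 6). Not NE.
(Barley, Soy): Farm 1 can switch to Corn (4 → 11). Not NE.
(Corn, Barley): Farm 2 can switch to Corn (15 → 17). Not NE.
(Corn, Corn): Farm 1 can switch to Soy (6 → 17). Not NE.
(Corn, Soy): Farm 1 can switch to Soy (11 → 18). Not NE.
(Soy, Barley): Farm 1 can switch to Corn (10 → 11). Not NE.
(Soy, Corn): Farm 1 gets 17, best alternative 6; Farm 2 gets 18, best alternative 17. No profitable deviation — NE.
(Soy, Soy): Farm 2 can switch to Corn (17 → 18). Not NE.

(Soy, Corn)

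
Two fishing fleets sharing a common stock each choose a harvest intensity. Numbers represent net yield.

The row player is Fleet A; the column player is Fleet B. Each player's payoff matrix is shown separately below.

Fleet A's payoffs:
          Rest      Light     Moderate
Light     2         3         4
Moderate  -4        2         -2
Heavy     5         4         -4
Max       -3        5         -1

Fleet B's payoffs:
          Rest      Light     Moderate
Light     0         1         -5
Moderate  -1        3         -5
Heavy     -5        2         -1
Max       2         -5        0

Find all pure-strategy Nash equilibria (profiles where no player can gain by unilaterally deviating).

none

Fleet A against Rest: payoffs 2, -4, 5, -3 → best response Heavy.
Fleet A against Light: payoffs 3, 2, 4, 5 → best response Max.
Fleet A against Moderate: payoffs 4, -2, -4, -1 → best response Light.
Fleet B against Light: payoffs 0, 1, -5 → best response Light.
Fleet B against Moderate: payoffs -1, 3, -5 → best response Light.
Fleet B against Heavy: payoffs -5, 2, -1 → best response Light.
Fleet B against Max: payoffs 2, -5, 0 → best response Rest.
No profile is a mutual best response for all players.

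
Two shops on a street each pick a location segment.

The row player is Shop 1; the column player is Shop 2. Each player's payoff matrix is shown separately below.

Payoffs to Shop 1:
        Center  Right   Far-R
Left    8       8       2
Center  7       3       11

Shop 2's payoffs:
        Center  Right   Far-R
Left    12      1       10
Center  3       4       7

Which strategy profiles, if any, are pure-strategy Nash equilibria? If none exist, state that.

(Left, Center) and (Center, Far-R)

For each player, find the best response to each opponent profile; mutual best responses are the pure NE.
Shop 1 against Center: payoffs 8, 7 → best response Left.
Shop 1 against Right: payoffs 8, 3 → best response Left.
Shop 1 against Far-R: payoffs 2, 11 → best response Center.
Shop 2 against Left: payoffs 12, 1, 10 → best response Center.
Shop 2 against Center: payoffs 3, 4, 7 → best response Far-R.
Mutual best responses: (Left, Center); (Center, Far-R).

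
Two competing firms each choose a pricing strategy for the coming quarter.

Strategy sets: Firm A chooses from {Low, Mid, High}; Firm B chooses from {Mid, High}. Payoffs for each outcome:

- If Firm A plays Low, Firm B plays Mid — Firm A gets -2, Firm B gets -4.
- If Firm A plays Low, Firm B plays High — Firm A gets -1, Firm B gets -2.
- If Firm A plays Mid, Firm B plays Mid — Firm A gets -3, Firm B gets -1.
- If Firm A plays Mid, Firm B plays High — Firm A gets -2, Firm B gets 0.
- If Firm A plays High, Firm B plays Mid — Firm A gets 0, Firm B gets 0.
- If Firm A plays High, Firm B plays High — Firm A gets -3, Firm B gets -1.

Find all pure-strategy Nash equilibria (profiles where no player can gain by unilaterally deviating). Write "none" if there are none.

The pure Nash equilibria are (Low, High); (High, Mid).

Firm A against Mid: payoffs -2, -3, 0 → best response High.
Firm A against High: payoffs -1, -2, -3 → best response Low.
Firm B against Low: payoffs -4, -2 → best response High.
Firm B against Mid: payoffs -1, 0 → best response High.
Firm B against High: payoffs 0, -1 → best response Mid.
Mutual best responses: (Low, High); (High, Mid).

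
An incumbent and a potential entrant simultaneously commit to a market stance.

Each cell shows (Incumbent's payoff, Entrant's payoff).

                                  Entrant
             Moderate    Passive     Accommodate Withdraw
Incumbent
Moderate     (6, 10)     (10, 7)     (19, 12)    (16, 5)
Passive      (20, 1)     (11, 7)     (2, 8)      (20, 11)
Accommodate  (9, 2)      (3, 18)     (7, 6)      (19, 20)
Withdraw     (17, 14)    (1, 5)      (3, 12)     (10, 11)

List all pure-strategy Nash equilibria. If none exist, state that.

Incumbent against Moderate: payoffs 6, 20, 9, 17 → best response Passive.
Incumbent against Passive: payoffs 10, 11, 3, 1 → best response Passive.
Incumbent against Accommodate: payoffs 19, 2, 7, 3 → best response Moderate.
Incumbent against Withdraw: payoffs 16, 20, 19, 10 → best response Passive.
Entrant against Moderate: payoffs 10, 7, 12, 5 → best response Accommodate.
Entrant against Passive: payoffs 1, 7, 8, 11 → best response Withdraw.
Entrant against Accommodate: payoffs 2, 18, 6, 20 → best response Withdraw.
Entrant against Withdraw: payoffs 14, 5, 12, 11 → best response Moderate.
Mutual best responses: (Moderate, Accommodate); (Passive, Withdraw).

Pure-strategy Nash equilibria: (Moderate, Accommodate); (Passive, Withdraw)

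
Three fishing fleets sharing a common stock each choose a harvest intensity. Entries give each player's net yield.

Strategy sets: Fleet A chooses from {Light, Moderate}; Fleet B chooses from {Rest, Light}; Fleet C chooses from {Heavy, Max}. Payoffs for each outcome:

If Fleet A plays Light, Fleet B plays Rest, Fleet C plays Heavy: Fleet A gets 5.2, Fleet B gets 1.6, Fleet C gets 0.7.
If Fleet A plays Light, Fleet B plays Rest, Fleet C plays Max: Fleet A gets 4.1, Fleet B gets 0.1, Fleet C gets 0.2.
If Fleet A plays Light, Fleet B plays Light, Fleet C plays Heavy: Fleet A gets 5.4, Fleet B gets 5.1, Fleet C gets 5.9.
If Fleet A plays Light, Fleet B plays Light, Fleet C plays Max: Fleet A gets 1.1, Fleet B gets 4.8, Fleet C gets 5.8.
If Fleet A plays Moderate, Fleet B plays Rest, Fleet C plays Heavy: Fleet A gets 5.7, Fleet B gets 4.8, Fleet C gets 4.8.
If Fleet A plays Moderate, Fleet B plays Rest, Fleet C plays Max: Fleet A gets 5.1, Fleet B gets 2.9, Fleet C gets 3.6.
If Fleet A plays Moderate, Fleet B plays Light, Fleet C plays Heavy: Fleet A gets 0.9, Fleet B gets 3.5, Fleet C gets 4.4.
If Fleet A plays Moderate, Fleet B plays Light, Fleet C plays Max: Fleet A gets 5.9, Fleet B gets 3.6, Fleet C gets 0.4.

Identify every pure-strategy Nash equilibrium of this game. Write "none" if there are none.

The pure Nash equilibria are (Light, Light, Heavy); (Moderate, Rest, Heavy).

(Light, Rest, Heavy): Fleet A can switch to Moderate (5.2 → 5.7). Not NE.
(Light, Rest, Max): Fleet A can switch to Moderate (4.1 → 5.1). Not NE.
(Light, Light, Heavy): Fleet A gets 5.4, best alternative 0.9; Fleet B gets 5.1, best alternative 1.6; Fleet C gets 5.9, best alternative 5.8. No profitable deviation — NE.
(Light, Light, Max): Fleet A can switch to Moderate (1.1 → 5.9). Not NE.
(Moderate, Rest, Heavy): Fleet A gets 5.7, best alternative 5.2; Fleet B gets 4.8, best alternative 3.5; Fleet C gets 4.8, best alternative 3.6. No profitable deviation — NE.
(Moderate, Rest, Max): Fleet B can switch to Light (2.9 → 3.6). Not NE.
(Moderate, Light, Heavy): Fleet A can switch to Light (0.9 → 5.4). Not NE.
(Moderate, Light, Max): Fleet C can switch to Heavy (0.4 → 4.4). Not NE.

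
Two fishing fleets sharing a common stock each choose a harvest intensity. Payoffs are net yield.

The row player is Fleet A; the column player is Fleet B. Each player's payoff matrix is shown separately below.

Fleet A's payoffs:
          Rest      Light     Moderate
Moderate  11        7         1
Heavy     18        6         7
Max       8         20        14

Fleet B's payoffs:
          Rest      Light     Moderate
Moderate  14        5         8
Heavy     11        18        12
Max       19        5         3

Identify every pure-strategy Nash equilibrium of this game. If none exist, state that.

This game has no pure Nash equilibrium.

Fleet A against Rest: payoffs 11, 18, 8 → best response Heavy.
Fleet A against Light: payoffs 7, 6, 20 → best response Max.
Fleet A against Moderate: payoffs 1, 7, 14 → best response Max.
Fleet B against Moderate: payoffs 14, 5, 8 → best response Rest.
Fleet B against Heavy: payoffs 11, 18, 12 → best response Light.
Fleet B against Max: payoffs 19, 5, 3 → best response Rest.
No profile is a mutual best response for all players.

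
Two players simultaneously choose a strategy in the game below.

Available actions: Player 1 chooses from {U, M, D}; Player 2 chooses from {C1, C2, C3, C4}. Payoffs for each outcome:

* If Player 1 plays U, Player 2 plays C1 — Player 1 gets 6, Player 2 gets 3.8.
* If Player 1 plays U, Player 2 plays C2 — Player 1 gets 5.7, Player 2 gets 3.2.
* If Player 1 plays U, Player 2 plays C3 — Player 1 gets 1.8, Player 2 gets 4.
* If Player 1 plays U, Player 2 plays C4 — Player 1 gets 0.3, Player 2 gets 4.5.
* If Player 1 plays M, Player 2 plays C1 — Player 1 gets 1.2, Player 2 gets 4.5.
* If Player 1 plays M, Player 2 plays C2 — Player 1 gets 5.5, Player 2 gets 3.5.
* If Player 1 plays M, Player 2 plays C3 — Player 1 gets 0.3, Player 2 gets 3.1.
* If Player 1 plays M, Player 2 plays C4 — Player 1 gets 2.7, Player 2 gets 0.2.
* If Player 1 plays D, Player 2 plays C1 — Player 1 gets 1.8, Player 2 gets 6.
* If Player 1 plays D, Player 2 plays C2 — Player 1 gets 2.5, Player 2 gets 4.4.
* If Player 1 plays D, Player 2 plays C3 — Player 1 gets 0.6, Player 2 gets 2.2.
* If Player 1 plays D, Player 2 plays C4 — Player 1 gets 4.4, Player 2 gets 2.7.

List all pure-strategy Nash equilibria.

This game has no pure Nash equilibrium.

For each player, find the best response to each opponent profile; mutual best responses are the pure NE.
Player 1 against C1: payoffs 6, 1.2, 1.8 → best response U.
Player 1 against C2: payoffs 5.7, 5.5, 2.5 → best response U.
Player 1 against C3: payoffs 1.8, 0.3, 0.6 → best response U.
Player 1 against C4: payoffs 0.3, 2.7, 4.4 → best response D.
Player 2 against U: payoffs 3.8, 3.2, 4, 4.5 → best response C4.
Player 2 against M: payoffs 4.5, 3.5, 3.1, 0.2 → best response C1.
Player 2 against D: payoffs 6, 4.4, 2.2, 2.7 → best response C1.
No profile is a mutual best response for all players.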